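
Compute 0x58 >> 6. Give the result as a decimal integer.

0x58 = 1011000
shift right by 6 → 0000001 = 1
(equivalently, floor(88 / 64))

1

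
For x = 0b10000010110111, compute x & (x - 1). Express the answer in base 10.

x = 10000010110111 = 8375
x - 1 = 10000010110110
AND   = 10000010110110 = 8374
(x & (x - 1) clears the lowest set bit of x.)

8374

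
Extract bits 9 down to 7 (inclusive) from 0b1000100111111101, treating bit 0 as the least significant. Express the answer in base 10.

3

v = 1000100111111101
Shift right by 7: 100010011
Mask low 3 bits: 011 = 3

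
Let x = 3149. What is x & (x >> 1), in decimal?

1028

x = 110001001101 = 3149
x>>1 = 011000100110
AND  = 010000000100 = 1028
(x & (x >> 1) has a 1 wherever x has two consecutive 1 bits.)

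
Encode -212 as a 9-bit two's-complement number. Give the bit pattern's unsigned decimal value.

300

212 in 9 bits: 011010100
Invert: 100101011
Add 1:  100101100 = 300
(Check: 2^9 - 212 = 512 - 212 = 300.)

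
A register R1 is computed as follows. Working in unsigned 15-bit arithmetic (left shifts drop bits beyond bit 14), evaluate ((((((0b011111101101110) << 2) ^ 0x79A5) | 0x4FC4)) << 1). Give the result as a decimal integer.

8122

0b011111101101110 = 011111101101110
→ << 2 (mod 2^15) → 111110110111000 = 32184
0x79A5 = 111100110100101
→ ^ → 000010000011101 = 1053
0x4FC4 = 100111111000100
→ | → 100111111011101 = 20445
→ << 1 (mod 2^15) → 001111110111010 = 8122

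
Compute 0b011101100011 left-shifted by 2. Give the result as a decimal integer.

x = 0011101100011
shift left by 2 → 1110110001100 = 7564
(equivalently, 1891 × 2^2 = 1891 × 4)

7564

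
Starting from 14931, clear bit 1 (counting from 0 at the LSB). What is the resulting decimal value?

x = 011101001010011
bit 1 is currently 1; clear it via x & ~(1 << 1) = x & ~2
→ 011101001010001 = 14929

14929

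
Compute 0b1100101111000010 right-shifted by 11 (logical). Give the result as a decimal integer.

25

x = 1100101111000010
shift right by 11 → 0000000000011001 = 25
(equivalently, floor(52162 / 2048))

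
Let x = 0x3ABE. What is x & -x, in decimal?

x = 11101010111110 = 15038
-x (two's complement) = …00010101000010
AND   = 00000000000010 = 2
(x & -x isolates the lowest set bit of x.)

2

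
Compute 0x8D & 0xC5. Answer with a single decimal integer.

0x8D = 10001101
0xC5 = 11000101
AND → 10000101 = 133

133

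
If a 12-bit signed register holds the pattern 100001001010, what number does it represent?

-1974

pattern = 100001001010 (MSB is 1 ⇒ negative)
Invert: 011110110101, add 1 → 011110110110 = 1974, so the value is -1974.
(Equivalently: 2122 - 2^12 = 2122 - 4096 = -1974.)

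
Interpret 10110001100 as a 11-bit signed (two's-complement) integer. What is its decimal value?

pattern = 10110001100 (MSB is 1 ⇒ negative)
Invert: 01001110011, add 1 → 01001110100 = 628, so the value is -628.
(Equivalently: 1420 - 2^11 = 1420 - 2048 = -628.)

-628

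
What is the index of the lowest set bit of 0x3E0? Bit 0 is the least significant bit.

0x3E0 = 1111100000
Trailing zeros: 5, so the lowest set bit is bit 5 (value 32).

5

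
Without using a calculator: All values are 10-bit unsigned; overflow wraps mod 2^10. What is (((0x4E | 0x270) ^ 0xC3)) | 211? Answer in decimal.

767

0x4E = 0001001110
0x270 = 1001110000
→ | → 1001111110 = 638
0xC3 = 0011000011
→ ^ → 1010111101 = 701
211 = 0011010011
→ | → 1011111111 = 767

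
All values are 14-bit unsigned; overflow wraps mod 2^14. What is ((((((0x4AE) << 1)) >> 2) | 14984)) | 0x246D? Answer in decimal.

0x4AE = 00010010101110
→ << 1 (mod 2^14) → 00100101011100 = 2396
→ >> 2 → 00001001010111 = 599
14984 = 11101010001000
→ | → 11101011011111 = 15071
0x246D = 10010001101101
→ | → 11111011111111 = 16127

16127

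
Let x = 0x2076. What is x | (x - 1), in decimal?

x = 10000001110110 = 8310
x - 1 = 10000001110101
OR    = 10000001110111 = 8311
(x | (x - 1) sets all bits below the lowest set bit.)

8311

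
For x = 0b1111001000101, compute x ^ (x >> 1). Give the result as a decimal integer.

4455

x = 1111001000101 = 7749
x>>1 = 0111100100010
XOR  = 1000101100111 = 4455
(x ^ (x >> 1) gives the standard binary-reflected Gray code of x.)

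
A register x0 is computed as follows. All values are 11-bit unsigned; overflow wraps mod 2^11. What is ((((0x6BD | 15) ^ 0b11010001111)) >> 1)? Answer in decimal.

24

0x6BD = 11010111101
15 = 00000001111
→ | → 11010111111 = 1727
0b11010001111 = 11010001111
→ ^ → 00000110000 = 48
→ >> 1 → 00000011000 = 24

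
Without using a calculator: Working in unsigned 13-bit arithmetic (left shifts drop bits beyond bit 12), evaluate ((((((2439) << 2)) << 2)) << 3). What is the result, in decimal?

896

2439 = 0100110000111
→ << 2 (mod 2^13) → 0011000011100 = 1564
→ << 2 (mod 2^13) → 1100001110000 = 6256
→ << 3 (mod 2^13) → 0001110000000 = 896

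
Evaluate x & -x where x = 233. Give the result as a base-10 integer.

1

x = 11101001 = 233
-x (two's complement) = …00010111
AND   = 00000001 = 1
(x & -x isolates the lowest set bit of x.)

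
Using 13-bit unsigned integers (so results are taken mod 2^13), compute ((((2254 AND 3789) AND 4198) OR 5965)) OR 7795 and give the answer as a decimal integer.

8063

2254 = 0100011001110
3789 = 0111011001101
→ AND → 0100011001100 = 2252
4198 = 1000001100110
→ AND → 0000001000100 = 68
5965 = 1011101001101
→ OR → 1011101001101 = 5965
7795 = 1111001110011
→ OR → 1111101111111 = 8063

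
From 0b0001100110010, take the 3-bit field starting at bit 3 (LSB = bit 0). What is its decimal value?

v = 0001100110010
Shift right by 3: 0001100110
Mask low 3 bits: 110 = 6

6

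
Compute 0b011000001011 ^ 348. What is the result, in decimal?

a = 11000001011
348 = 00101011100
XOR → 11101010111 = 1879

1879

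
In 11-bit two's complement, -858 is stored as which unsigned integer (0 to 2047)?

1190

858 in 11 bits: 01101011010
Invert: 10010100101
Add 1:  10010100110 = 1190
(Check: 2^11 - 858 = 2048 - 858 = 1190.)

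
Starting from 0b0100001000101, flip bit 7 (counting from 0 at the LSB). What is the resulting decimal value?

x = 0100001000101
bit 7 is currently 0; toggle it via x ^ (1 << 7) = x ^ 128
→ 0100011000101 = 2245

2245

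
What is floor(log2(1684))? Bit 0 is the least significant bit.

1684 = 11010010100
The topmost 1 is at position 10 (since 2^10 = 1024 ≤ 1684 < 2048).

10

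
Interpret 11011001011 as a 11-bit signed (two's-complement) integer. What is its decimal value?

-309

pattern = 11011001011 (MSB is 1 ⇒ negative)
Invert: 00100110100, add 1 → 00100110101 = 309, so the value is -309.
(Equivalently: 1739 - 2^11 = 1739 - 2048 = -309.)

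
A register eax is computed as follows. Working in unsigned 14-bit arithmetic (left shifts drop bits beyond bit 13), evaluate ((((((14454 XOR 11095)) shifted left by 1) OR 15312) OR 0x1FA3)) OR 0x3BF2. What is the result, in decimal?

16371

14454 = 11100001110110
11095 = 10101101010111
→ XOR → 01001100100001 = 4897
→ shifted left by 1 (mod 2^14) → 10011001000010 = 9794
15312 = 11101111010000
→ OR → 11111111010010 = 16338
0x1FA3 = 01111110100011
→ OR → 11111111110011 = 16371
0x3BF2 = 11101111110010
→ OR → 11111111110011 = 16371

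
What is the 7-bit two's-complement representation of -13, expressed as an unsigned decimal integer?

115

13 in 7 bits: 0001101
Invert: 1110010
Add 1:  1110011 = 115
(Check: 2^7 - 13 = 128 - 13 = 115.)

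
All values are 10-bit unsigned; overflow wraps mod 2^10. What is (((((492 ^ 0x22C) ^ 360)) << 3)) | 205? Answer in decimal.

461

492 = 0111101100
0x22C = 1000101100
→ ^ → 1111000000 = 960
360 = 0101101000
→ ^ → 1010101000 = 680
→ << 3 (mod 2^10) → 0101000000 = 320
205 = 0011001101
→ | → 0111001101 = 461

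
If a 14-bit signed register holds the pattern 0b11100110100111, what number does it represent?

pattern = 11100110100111 (MSB is 1 ⇒ negative)
Invert: 00011001011000, add 1 → 00011001011001 = 1625, so the value is -1625.
(Equivalently: 14759 - 2^14 = 14759 - 16384 = -1625.)

-1625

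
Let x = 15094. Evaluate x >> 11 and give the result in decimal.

7

15094 = 11101011110110
shift right by 11 → 00000000000111 = 7
(equivalently, floor(15094 / 2048))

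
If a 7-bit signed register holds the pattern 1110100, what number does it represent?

pattern = 1110100 (MSB is 1 ⇒ negative)
Invert: 0001011, add 1 → 0001100 = 12, so the value is -12.
(Equivalently: 116 - 2^7 = 116 - 128 = -12.)

-12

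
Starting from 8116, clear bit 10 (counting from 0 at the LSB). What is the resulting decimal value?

x = 0001111110110100
bit 10 is currently 1; clear it via x & ~(1 << 10) = x & ~1024
→ 0001101110110100 = 7092

7092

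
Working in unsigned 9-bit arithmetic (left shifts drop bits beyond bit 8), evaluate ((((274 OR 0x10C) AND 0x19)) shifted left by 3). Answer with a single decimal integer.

192

274 = 100010010
0x10C = 100001100
→ OR → 100011110 = 286
0x19 = 000011001
→ AND → 000011000 = 24
→ shifted left by 3 (mod 2^9) → 011000000 = 192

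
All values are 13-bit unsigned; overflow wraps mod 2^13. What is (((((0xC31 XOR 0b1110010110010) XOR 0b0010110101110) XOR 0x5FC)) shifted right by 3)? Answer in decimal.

0xC31 = 0110000110001
0b1110010110010 = 1110010110010
→ XOR → 1000010000011 = 4227
0b0010110101110 = 0010110101110
→ XOR → 1010100101101 = 5421
0x5FC = 0010111111100
→ XOR → 1000011010001 = 4305
→ shifted right by 3 → 0001000011010 = 538

538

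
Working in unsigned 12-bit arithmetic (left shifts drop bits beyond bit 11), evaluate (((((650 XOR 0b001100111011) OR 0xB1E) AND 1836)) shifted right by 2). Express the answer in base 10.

203

650 = 001010001010
0b001100111011 = 001100111011
→ XOR → 000110110001 = 433
0xB1E = 101100011110
→ OR → 101110111111 = 3007
1836 = 011100101100
→ AND → 001100101100 = 812
→ shifted right by 2 → 000011001011 = 203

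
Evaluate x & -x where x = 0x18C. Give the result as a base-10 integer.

x = 110001100 = 396
-x (two's complement) = …001110100
AND   = 000000100 = 4
(x & -x isolates the lowest set bit of x.)

4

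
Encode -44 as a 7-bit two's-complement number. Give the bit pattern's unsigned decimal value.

44 in 7 bits: 0101100
Invert: 1010011
Add 1:  1010100 = 84
(Check: 2^7 - 44 = 128 - 44 = 84.)

84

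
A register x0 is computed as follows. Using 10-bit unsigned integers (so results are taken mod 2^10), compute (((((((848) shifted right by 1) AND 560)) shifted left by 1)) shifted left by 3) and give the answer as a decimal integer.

848 = 1101010000
→ shifted right by 1 → 0110101000 = 424
560 = 1000110000
→ AND → 0000100000 = 32
→ shifted left by 1 (mod 2^10) → 0001000000 = 64
→ shifted left by 3 (mod 2^10) → 1000000000 = 512

512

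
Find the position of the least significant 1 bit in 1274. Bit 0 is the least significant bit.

1

1274 = 10011111010
Trailing zeros: 1, so the lowest set bit is bit 1 (value 2).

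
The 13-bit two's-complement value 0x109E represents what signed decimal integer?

pattern = 1000010011110 (MSB is 1 ⇒ negative)
Invert: 0111101100001, add 1 → 0111101100010 = 3938, so the value is -3938.
(Equivalently: 4254 - 2^13 = 4254 - 8192 = -3938.)

-3938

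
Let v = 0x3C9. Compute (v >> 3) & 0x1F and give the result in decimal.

25

v = 01111001001
Shift right by 3: 01111001
Mask low 5 bits: 11001 = 25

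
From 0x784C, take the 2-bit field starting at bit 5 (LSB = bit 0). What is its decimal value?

v = 111100001001100
Shift right by 5: 1111000010
Mask low 2 bits: 10 = 2

2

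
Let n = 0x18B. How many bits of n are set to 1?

5

0x18B = 110001011
Count the 1s: 1 + 1 + 1 + 1 + 1 = 5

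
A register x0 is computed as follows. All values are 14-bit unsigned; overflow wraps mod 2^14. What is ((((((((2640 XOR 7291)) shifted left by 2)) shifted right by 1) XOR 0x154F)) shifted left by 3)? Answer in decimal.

2640 = 00101001010000
7291 = 01110001111011
→ XOR → 01011000101011 = 5675
→ shifted left by 2 (mod 2^14) → 01100010101100 = 6316
→ shifted right by 1 → 00110001010110 = 3158
0x154F = 01010101001111
→ XOR → 01100100011001 = 6425
→ shifted left by 3 (mod 2^14) → 00100011001000 = 2248

2248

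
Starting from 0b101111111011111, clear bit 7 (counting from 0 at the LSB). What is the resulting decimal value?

24415

x = 101111111011111
bit 7 is currently 1; clear it via x & ~(1 << 7) = x & ~128
→ 101111101011111 = 24415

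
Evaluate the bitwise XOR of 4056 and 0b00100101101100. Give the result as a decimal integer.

4056 = 111111011000
b = 100101101100
XOR → 011010110100 = 1716

1716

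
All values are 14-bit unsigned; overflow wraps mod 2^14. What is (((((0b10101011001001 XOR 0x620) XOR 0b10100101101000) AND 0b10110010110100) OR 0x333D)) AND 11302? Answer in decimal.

9252

0b10101011001001 = 10101011001001
0x620 = 00011000100000
→ XOR → 10110011101001 = 11497
0b10100101101000 = 10100101101000
→ XOR → 00010110000001 = 1409
0b10110010110100 = 10110010110100
→ AND → 00010010000000 = 1152
0x333D = 11001100111101
→ OR → 11011110111101 = 14269
11302 = 10110000100110
→ AND → 10010000100100 = 9252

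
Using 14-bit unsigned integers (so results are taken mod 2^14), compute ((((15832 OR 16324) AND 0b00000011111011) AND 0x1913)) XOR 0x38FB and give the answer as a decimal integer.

14571

15832 = 11110111011000
16324 = 11111111000100
→ OR → 11111111011100 = 16348
0b00000011111011 = 00000011111011
→ AND → 00000011011000 = 216
0x1913 = 01100100010011
→ AND → 00000000010000 = 16
0x38FB = 11100011111011
→ XOR → 11100011101011 = 14571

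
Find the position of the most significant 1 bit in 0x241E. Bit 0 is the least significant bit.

0x241E = 10010000011110
The topmost 1 is at position 13 (since 2^13 = 8192 ≤ 9246 < 16384).

13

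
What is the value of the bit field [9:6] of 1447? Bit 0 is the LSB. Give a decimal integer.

v = 10110100111
Shift right by 6: 10110
Mask low 4 bits: 0110 = 6

6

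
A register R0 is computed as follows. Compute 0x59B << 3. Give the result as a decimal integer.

11480

0x59B = 00010110011011
shift left by 3 → 10110011011000 = 11480
(equivalently, 1435 × 2^3 = 1435 × 8)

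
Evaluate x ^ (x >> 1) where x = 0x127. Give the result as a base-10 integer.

x = 100100111 = 295
x>>1 = 010010011
XOR  = 110110100 = 436
(x ^ (x >> 1) gives the standard binary-reflected Gray code of x.)

436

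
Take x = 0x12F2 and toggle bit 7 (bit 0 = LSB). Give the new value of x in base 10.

x = 1001011110010
bit 7 is currently 1; toggle it via x ^ (1 << 7) = x ^ 128
→ 1001001110010 = 4722

4722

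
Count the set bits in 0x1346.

0x1346 = 1001101000110
Count the 1s: 1 + 1 + 1 + 1 + 1 + 1 = 6

6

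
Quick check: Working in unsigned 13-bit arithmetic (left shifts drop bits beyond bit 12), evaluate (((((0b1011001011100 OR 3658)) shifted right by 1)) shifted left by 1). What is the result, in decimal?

0b1011001011100 = 1011001011100
3658 = 0111001001010
→ OR → 1111001011110 = 7774
→ shifted right by 1 → 0111100101111 = 3887
→ shifted left by 1 (mod 2^13) → 1111001011110 = 7774

7774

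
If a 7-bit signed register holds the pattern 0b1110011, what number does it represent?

pattern = 1110011 (MSB is 1 ⇒ negative)
Invert: 0001100, add 1 → 0001101 = 13, so the value is -13.
(Equivalently: 115 - 2^7 = 115 - 128 = -13.)

-13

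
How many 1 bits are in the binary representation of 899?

899 = 1110000011
Count the 1s: 1 + 1 + 1 + 1 + 1 = 5

5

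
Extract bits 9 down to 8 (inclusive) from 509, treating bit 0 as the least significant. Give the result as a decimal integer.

1

v = 000111111101
Shift right by 8: 0001
Mask low 2 bits: 01 = 1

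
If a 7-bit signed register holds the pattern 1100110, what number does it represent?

-26

pattern = 1100110 (MSB is 1 ⇒ negative)
Invert: 0011001, add 1 → 0011010 = 26, so the value is -26.
(Equivalently: 102 - 2^7 = 102 - 128 = -26.)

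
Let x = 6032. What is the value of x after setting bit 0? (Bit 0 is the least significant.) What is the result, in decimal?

x = 001011110010000
bit 0 is currently 0; set it via x | (1 << 0) = x | 1
→ 001011110010001 = 6033

6033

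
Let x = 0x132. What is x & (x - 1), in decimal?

304

x = 100110010 = 306
x - 1 = 100110001
AND   = 100110000 = 304
(x & (x - 1) clears the lowest set bit of x.)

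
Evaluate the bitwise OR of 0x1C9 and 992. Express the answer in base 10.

0x1C9 = 0111001001
992 = 1111100000
 OR → 1111101001 = 1001

1001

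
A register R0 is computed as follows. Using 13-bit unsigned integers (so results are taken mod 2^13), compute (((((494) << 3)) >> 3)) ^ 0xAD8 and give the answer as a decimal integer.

494 = 0000111101110
→ << 3 (mod 2^13) → 0111101110000 = 3952
→ >> 3 → 0000111101110 = 494
0xAD8 = 0101011011000
→ ^ → 0101100110110 = 2870

2870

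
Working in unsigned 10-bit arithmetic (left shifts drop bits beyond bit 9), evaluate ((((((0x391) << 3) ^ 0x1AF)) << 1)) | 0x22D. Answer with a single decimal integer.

623

0x391 = 1110010001
→ << 3 (mod 2^10) → 0010001000 = 136
0x1AF = 0110101111
→ ^ → 0100100111 = 295
→ << 1 (mod 2^10) → 1001001110 = 590
0x22D = 1000101101
→ | → 1001101111 = 623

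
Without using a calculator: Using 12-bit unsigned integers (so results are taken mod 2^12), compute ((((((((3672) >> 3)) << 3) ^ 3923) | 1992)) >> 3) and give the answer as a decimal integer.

249

3672 = 111001011000
→ >> 3 → 000111001011 = 459
→ << 3 (mod 2^12) → 111001011000 = 3672
3923 = 111101010011
→ ^ → 000100001011 = 267
1992 = 011111001000
→ | → 011111001011 = 1995
→ >> 3 → 000011111001 = 249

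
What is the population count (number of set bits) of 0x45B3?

8

0x45B3 = 100010110110011
Count the 1s: 1 + 1 + 1 + 1 + 1 + 1 + 1 + 1 = 8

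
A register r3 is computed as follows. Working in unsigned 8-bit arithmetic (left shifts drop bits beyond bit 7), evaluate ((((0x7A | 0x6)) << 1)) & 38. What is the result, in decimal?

36

0x7A = 01111010
0x6 = 00000110
→ | → 01111110 = 126
→ << 1 (mod 2^8) → 11111100 = 252
38 = 00100110
→ & → 00100100 = 36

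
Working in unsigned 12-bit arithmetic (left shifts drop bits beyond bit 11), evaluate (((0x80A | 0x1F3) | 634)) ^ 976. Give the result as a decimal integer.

2091

0x80A = 100000001010
0x1F3 = 000111110011
→ | → 100111111011 = 2555
634 = 001001111010
→ | → 101111111011 = 3067
976 = 001111010000
→ ^ → 100000101011 = 2091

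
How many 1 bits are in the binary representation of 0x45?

3

0x45 = 1000101
Count the 1s: 1 + 1 + 1 = 3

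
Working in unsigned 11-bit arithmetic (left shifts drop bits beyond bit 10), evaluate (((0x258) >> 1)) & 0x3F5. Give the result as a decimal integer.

292

0x258 = 01001011000
→ >> 1 → 00100101100 = 300
0x3F5 = 01111110101
→ & → 00100100100 = 292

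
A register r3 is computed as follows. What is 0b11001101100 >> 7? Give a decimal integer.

12

x = 11001101100
shift right by 7 → 00000001100 = 12
(equivalently, floor(1644 / 128))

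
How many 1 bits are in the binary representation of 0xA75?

0xA75 = 101001110101
Count the 1s: 1 + 1 + 1 + 1 + 1 + 1 + 1 = 7

7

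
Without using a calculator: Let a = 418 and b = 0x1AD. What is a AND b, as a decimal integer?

416

418 = 110100010
0x1AD = 110101101
AND → 110100000 = 416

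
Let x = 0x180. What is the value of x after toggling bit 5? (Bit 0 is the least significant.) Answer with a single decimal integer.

416

x = 0110000000
bit 5 is currently 0; toggle it via x ^ (1 << 5) = x ^ 32
→ 0110100000 = 416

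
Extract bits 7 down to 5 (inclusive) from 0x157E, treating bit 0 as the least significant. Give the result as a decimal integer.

v = 0001010101111110
Shift right by 5: 00010101011
Mask low 3 bits: 011 = 3

3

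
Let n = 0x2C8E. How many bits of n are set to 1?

0x2C8E = 10110010001110
Count the 1s: 1 + 1 + 1 + 1 + 1 + 1 + 1 = 7

7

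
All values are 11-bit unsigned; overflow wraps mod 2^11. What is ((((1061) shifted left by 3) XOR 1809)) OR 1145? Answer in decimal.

1657

1061 = 10000100101
→ shifted left by 3 (mod 2^11) → 00100101000 = 296
1809 = 11100010001
→ XOR → 11000111001 = 1593
1145 = 10001111001
→ OR → 11001111001 = 1657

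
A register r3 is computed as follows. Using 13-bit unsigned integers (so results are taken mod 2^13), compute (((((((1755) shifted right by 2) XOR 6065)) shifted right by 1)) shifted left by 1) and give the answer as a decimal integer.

1755 = 0011011011011
→ shifted right by 2 → 0000110110110 = 438
6065 = 1011110110001
→ XOR → 1011000000111 = 5639
→ shifted right by 1 → 0101100000011 = 2819
→ shifted left by 1 (mod 2^13) → 1011000000110 = 5638

5638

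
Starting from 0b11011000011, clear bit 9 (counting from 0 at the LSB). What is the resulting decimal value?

x = 11011000011
bit 9 is currently 1; clear it via x & ~(1 << 9) = x & ~512
→ 10011000011 = 1219

1219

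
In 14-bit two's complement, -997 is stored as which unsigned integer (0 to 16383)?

15387

997 in 14 bits: 00001111100101
Invert: 11110000011010
Add 1:  11110000011011 = 15387
(Check: 2^14 - 997 = 16384 - 997 = 15387.)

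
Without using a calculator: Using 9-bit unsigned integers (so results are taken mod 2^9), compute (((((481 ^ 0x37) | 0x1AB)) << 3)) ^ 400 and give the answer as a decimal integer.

104

481 = 111100001
0x37 = 000110111
→ ^ → 111010110 = 470
0x1AB = 110101011
→ | → 111111111 = 511
→ << 3 (mod 2^9) → 111111000 = 504
400 = 110010000
→ ^ → 001101000 = 104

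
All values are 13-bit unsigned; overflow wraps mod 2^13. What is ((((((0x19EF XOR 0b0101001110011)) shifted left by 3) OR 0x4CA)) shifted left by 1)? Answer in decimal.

0x19EF = 1100111101111
0b0101001110011 = 0101001110011
→ XOR → 1001110011100 = 5020
→ shifted left by 3 (mod 2^13) → 1110011100000 = 7392
0x4CA = 0010011001010
→ OR → 1110011101010 = 7402
→ shifted left by 1 (mod 2^13) → 1100111010100 = 6612

6612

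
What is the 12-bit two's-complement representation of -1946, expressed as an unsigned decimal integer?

1946 in 12 bits: 011110011010
Invert: 100001100101
Add 1:  100001100110 = 2150
(Check: 2^12 - 1946 = 4096 - 1946 = 2150.)

2150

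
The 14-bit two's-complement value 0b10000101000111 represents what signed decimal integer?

-7865

pattern = 10000101000111 (MSB is 1 ⇒ negative)
Invert: 01111010111000, add 1 → 01111010111001 = 7865, so the value is -7865.
(Equivalently: 8519 - 2^14 = 8519 - 16384 = -7865.)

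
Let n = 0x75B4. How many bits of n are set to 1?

0x75B4 = 111010110110100
Count the 1s: 1 + 1 + 1 + 1 + 1 + 1 + 1 + 1 + 1 = 9

9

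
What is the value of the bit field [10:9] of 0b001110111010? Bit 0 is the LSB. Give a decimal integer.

v = 001110111010
Shift right by 9: 001
Mask low 2 bits: 01 = 1

1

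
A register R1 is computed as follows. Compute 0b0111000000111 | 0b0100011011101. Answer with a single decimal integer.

3807

a = 111000000111
b = 100011011101
 OR → 111011011111 = 3807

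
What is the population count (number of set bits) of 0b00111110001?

6

n = 111110001
Count the 1s: 1 + 1 + 1 + 1 + 1 + 1 = 6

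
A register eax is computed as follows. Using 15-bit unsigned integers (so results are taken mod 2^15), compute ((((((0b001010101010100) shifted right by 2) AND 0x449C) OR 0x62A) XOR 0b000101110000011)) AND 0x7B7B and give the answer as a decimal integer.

2361

0b001010101010100 = 001010101010100
→ shifted right by 2 → 000010101010101 = 1365
0x449C = 100010010011100
→ AND → 000010000010100 = 1044
0x62A = 000011000101010
→ OR → 000011000111110 = 1598
0b000101110000011 = 000101110000011
→ XOR → 000110110111101 = 3517
0x7B7B = 111101101111011
→ AND → 000100100111001 = 2361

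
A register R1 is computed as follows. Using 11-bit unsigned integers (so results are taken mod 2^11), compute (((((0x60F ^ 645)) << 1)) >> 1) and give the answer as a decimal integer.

138

0x60F = 11000001111
645 = 01010000101
→ ^ → 10010001010 = 1162
→ << 1 (mod 2^11) → 00100010100 = 276
→ >> 1 → 00010001010 = 138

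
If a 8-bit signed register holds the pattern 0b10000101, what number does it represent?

pattern = 10000101 (MSB is 1 ⇒ negative)
Invert: 01111010, add 1 → 01111011 = 123, so the value is -123.
(Equivalently: 133 - 2^8 = 133 - 256 = -123.)

-123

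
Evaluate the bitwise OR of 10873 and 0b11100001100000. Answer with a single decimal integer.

10873 = 10101001111001
b = 11100001100000
 OR → 11101001111001 = 14969

14969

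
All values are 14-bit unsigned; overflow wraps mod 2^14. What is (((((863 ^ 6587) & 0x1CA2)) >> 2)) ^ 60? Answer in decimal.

1556

863 = 00001101011111
6587 = 01100110111011
→ ^ → 01101011100100 = 6884
0x1CA2 = 01110010100010
→ & → 01100010100000 = 6304
→ >> 2 → 00011000101000 = 1576
60 = 00000000111100
→ ^ → 00011000010100 = 1556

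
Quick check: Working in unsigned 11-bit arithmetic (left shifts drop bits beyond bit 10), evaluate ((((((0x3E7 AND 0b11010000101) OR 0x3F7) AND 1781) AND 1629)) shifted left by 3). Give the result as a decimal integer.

0x3E7 = 01111100111
0b11010000101 = 11010000101
→ AND → 01010000101 = 645
0x3F7 = 01111110111
→ OR → 01111110111 = 1015
1781 = 11011110101
→ AND → 01011110101 = 757
1629 = 11001011101
→ AND → 01001010101 = 597
→ shifted left by 3 (mod 2^11) → 01010101000 = 680

680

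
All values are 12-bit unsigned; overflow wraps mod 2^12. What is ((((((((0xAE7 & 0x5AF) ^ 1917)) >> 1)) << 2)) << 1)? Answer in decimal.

3944

0xAE7 = 101011100111
0x5AF = 010110101111
→ & → 000010100111 = 167
1917 = 011101111101
→ ^ → 011111011010 = 2010
→ >> 1 → 001111101101 = 1005
→ << 2 (mod 2^12) → 111110110100 = 4020
→ << 1 (mod 2^12) → 111101101000 = 3944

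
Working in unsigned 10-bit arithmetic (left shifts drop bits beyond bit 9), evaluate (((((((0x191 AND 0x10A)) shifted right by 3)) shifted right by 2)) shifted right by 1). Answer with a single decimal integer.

0x191 = 0110010001
0x10A = 0100001010
→ AND → 0100000000 = 256
→ shifted right by 3 → 0000100000 = 32
→ shifted right by 2 → 0000001000 = 8
→ shifted right by 1 → 0000000100 = 4

4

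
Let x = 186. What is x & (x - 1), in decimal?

184

x = 10111010 = 186
x - 1 = 10111001
AND   = 10111000 = 184
(x & (x - 1) clears the lowest set bit of x.)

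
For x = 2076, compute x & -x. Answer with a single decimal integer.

x = 100000011100 = 2076
-x (two's complement) = …011111100100
AND   = 000000000100 = 4
(x & -x isolates the lowest set bit of x.)

4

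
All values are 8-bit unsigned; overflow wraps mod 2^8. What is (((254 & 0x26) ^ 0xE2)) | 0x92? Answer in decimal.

214

254 = 11111110
0x26 = 00100110
→ & → 00100110 = 38
0xE2 = 11100010
→ ^ → 11000100 = 196
0x92 = 10010010
→ | → 11010110 = 214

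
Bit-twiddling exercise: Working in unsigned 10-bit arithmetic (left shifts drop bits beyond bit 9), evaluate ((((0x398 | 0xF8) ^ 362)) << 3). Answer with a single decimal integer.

144

0x398 = 1110011000
0xF8 = 0011111000
→ | → 1111111000 = 1016
362 = 0101101010
→ ^ → 1010010010 = 658
→ << 3 (mod 2^10) → 0010010000 = 144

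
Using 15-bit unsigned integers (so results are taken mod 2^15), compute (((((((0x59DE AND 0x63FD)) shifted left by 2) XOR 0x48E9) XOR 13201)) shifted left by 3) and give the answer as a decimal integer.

0x59DE = 101100111011110
0x63FD = 110001111111101
→ AND → 100000111011100 = 16860
→ shifted left by 2 (mod 2^15) → 000011101110000 = 1904
0x48E9 = 100100011101001
→ XOR → 100111110011001 = 20377
13201 = 011001110010001
→ XOR → 111110000001000 = 31752
→ shifted left by 3 (mod 2^15) → 110000001000000 = 24640

24640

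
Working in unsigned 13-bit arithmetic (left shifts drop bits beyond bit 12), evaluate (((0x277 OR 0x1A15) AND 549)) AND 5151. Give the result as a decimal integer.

5

0x277 = 0001001110111
0x1A15 = 1101000010101
→ OR → 1101001110111 = 6775
549 = 0001000100101
→ AND → 0001000100101 = 549
5151 = 1010000011111
→ AND → 0000000000101 = 5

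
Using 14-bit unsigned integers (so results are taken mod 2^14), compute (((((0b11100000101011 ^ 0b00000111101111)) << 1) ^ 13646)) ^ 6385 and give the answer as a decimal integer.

7735

0b11100000101011 = 11100000101011
0b00000111101111 = 00000111101111
→ ^ → 11100111000100 = 14788
→ << 1 (mod 2^14) → 11001110001000 = 13192
13646 = 11010101001110
→ ^ → 00011011000110 = 1734
6385 = 01100011110001
→ ^ → 01111000110111 = 7735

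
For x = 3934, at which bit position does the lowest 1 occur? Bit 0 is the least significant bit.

3934 = 111101011110
Trailing zeros: 1, so the lowest set bit is bit 1 (value 2).

1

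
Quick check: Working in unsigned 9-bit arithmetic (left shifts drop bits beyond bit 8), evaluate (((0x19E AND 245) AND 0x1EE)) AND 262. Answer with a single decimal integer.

0x19E = 110011110
245 = 011110101
→ AND → 010010100 = 148
0x1EE = 111101110
→ AND → 010000100 = 132
262 = 100000110
→ AND → 000000100 = 4

4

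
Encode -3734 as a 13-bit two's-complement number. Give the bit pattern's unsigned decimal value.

3734 in 13 bits: 0111010010110
Invert: 1000101101001
Add 1:  1000101101010 = 4458
(Check: 2^13 - 3734 = 8192 - 3734 = 4458.)

4458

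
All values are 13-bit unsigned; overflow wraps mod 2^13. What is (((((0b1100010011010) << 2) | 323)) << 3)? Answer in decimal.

0b1100010011010 = 1100010011010
→ << 2 (mod 2^13) → 0001001101000 = 616
323 = 0000101000011
→ | → 0001101101011 = 875
→ << 3 (mod 2^13) → 1101101011000 = 7000

7000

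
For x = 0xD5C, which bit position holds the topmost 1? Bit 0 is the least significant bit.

11

0xD5C = 110101011100
The topmost 1 is at position 11 (since 2^11 = 2048 ≤ 3420 < 4096).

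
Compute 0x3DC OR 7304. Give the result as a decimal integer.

0x3DC = 0001111011100
7304 = 1110010001000
 OR → 1111111011100 = 8156

8156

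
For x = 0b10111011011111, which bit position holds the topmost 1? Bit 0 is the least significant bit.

0b10111011011111 = 10111011011111
The topmost 1 is at position 13 (since 2^13 = 8192 ≤ 11999 < 16384).

13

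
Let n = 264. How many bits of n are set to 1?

2

264 = 100001000
Count the 1s: 1 + 1 = 2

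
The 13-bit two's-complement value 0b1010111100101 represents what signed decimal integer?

-2587

pattern = 1010111100101 (MSB is 1 ⇒ negative)
Invert: 0101000011010, add 1 → 0101000011011 = 2587, so the value is -2587.
(Equivalently: 5605 - 2^13 = 5605 - 8192 = -2587.)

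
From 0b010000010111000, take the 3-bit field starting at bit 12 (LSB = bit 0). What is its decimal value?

2

v = 010000010111000
Shift right by 12: 010
Mask low 3 bits: 010 = 2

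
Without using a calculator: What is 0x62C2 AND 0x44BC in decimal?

0x62C2 = 110001011000010
0x44BC = 100010010111100
AND → 100000010000000 = 16512

16512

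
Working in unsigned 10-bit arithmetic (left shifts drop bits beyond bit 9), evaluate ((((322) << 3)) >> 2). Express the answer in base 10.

322 = 0101000010
→ << 3 (mod 2^10) → 1000010000 = 528
→ >> 2 → 0010000100 = 132

132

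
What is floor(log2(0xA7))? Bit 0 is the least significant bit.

0xA7 = 10100111
The topmost 1 is at position 7 (since 2^7 = 128 ≤ 167 < 256).

7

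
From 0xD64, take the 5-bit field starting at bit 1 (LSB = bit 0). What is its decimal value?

v = 110101100100
Shift right by 1: 11010110010
Mask low 5 bits: 10010 = 18

18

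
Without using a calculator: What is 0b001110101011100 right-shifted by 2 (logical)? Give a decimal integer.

1879

x = 1110101011100
shift right by 2 → 0011101010111 = 1879
(equivalently, floor(7516 / 4))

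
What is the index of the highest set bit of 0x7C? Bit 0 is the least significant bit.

0x7C = 1111100
The topmost 1 is at position 6 (since 2^6 = 64 ≤ 124 < 128).

6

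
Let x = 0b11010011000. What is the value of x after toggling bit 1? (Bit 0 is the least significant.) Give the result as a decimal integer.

x = 11010011000
bit 1 is currently 0; toggle it via x ^ (1 << 1) = x ^ 2
→ 11010011010 = 1690

1690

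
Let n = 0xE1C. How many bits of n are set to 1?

6

0xE1C = 111000011100
Count the 1s: 1 + 1 + 1 + 1 + 1 + 1 = 6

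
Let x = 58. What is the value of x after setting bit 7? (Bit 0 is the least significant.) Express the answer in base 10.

x = 000111010
bit 7 is currently 0; set it via x | (1 << 7) = x | 128
→ 010111010 = 186

186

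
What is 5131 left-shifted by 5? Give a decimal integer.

5131 = 000001010000001011
shift left by 5 → 101000000101100000 = 164192
(equivalently, 5131 × 2^5 = 5131 × 32)

164192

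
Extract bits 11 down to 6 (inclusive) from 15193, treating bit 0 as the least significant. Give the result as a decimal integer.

45

v = 11101101011001
Shift right by 6: 11101101
Mask low 6 bits: 101101 = 45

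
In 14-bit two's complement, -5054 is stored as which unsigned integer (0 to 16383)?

11330

5054 in 14 bits: 01001110111110
Invert: 10110001000001
Add 1:  10110001000010 = 11330
(Check: 2^14 - 5054 = 16384 - 5054 = 11330.)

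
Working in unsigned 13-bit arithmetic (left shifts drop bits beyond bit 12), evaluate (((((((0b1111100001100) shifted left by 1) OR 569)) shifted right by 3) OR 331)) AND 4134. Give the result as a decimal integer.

0b1111100001100 = 1111100001100
→ shifted left by 1 (mod 2^13) → 1111000011000 = 7704
569 = 0001000111001
→ OR → 1111000111001 = 7737
→ shifted right by 3 → 0001111000111 = 967
331 = 0000101001011
→ OR → 0001111001111 = 975
4134 = 1000000100110
→ AND → 0000000000110 = 6

6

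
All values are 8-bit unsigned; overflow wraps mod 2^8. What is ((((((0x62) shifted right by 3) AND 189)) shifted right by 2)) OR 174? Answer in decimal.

175

0x62 = 01100010
→ shifted right by 3 → 00001100 = 12
189 = 10111101
→ AND → 00001100 = 12
→ shifted right by 2 → 00000011 = 3
174 = 10101110
→ OR → 10101111 = 175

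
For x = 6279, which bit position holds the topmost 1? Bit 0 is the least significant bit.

12

6279 = 1100010000111
The topmost 1 is at position 12 (since 2^12 = 4096 ≤ 6279 < 8192).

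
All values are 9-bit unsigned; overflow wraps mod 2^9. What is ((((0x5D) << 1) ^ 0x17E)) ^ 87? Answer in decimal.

0x5D = 001011101
→ << 1 (mod 2^9) → 010111010 = 186
0x17E = 101111110
→ ^ → 111000100 = 452
87 = 001010111
→ ^ → 110010011 = 403

403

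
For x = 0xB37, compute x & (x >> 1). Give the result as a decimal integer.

x = 101100110111 = 2871
x>>1 = 010110011011
AND  = 000100010011 = 275
(x & (x >> 1) has a 1 wherever x has two consecutive 1 bits.)

275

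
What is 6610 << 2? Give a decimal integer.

26440

6610 = 001100111010010
shift left by 2 → 110011101001000 = 26440
(equivalently, 6610 × 2^2 = 6610 × 4)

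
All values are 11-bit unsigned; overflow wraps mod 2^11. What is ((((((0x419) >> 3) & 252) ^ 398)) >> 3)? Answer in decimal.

33

0x419 = 10000011001
→ >> 3 → 00010000011 = 131
252 = 00011111100
→ & → 00010000000 = 128
398 = 00110001110
→ ^ → 00100001110 = 270
→ >> 3 → 00000100001 = 33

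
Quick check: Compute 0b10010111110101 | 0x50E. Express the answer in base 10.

9727

a = 10010111110101
0x50E = 00010100001110
 OR → 10010111111111 = 9727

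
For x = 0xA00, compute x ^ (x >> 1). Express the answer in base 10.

3840

x = 101000000000 = 2560
x>>1 = 010100000000
XOR  = 111100000000 = 3840
(x ^ (x >> 1) gives the standard binary-reflected Gray code of x.)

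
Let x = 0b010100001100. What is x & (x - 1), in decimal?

1288

x = 10100001100 = 1292
x - 1 = 10100001011
AND   = 10100001000 = 1288
(x & (x - 1) clears the lowest set bit of x.)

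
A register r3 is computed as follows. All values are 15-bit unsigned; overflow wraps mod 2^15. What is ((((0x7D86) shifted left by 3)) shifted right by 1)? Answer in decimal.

13848

0x7D86 = 111110110000110
→ shifted left by 3 (mod 2^15) → 110110000110000 = 27696
→ shifted right by 1 → 011011000011000 = 13848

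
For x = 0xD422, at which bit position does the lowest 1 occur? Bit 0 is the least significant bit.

1

0xD422 = 1101010000100010
Trailing zeros: 1, so the lowest set bit is bit 1 (value 2).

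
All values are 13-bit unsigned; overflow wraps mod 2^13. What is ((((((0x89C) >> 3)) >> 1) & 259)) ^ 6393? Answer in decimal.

0x89C = 0100010011100
→ >> 3 → 0000100010011 = 275
→ >> 1 → 0000010001001 = 137
259 = 0000100000011
→ & → 0000000000001 = 1
6393 = 1100011111001
→ ^ → 1100011111000 = 6392

6392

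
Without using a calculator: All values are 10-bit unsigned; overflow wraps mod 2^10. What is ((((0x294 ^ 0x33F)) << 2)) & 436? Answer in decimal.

0x294 = 1010010100
0x33F = 1100111111
→ ^ → 0110101011 = 427
→ << 2 (mod 2^10) → 1010101100 = 684
436 = 0110110100
→ & → 0010100100 = 164

164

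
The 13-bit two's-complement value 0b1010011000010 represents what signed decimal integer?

pattern = 1010011000010 (MSB is 1 ⇒ negative)
Invert: 0101100111101, add 1 → 0101100111110 = 2878, so the value is -2878.
(Equivalently: 5314 - 2^13 = 5314 - 8192 = -2878.)

-2878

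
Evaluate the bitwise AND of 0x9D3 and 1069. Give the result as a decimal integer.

1

0x9D3 = 100111010011
1069 = 010000101101
AND → 000000000001 = 1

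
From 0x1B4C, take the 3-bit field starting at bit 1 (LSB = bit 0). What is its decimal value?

6

v = 1101101001100
Shift right by 1: 110110100110
Mask low 3 bits: 110 = 6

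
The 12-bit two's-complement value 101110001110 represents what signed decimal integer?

pattern = 101110001110 (MSB is 1 ⇒ negative)
Invert: 010001110001, add 1 → 010001110010 = 1138, so the value is -1138.
(Equivalently: 2958 - 2^12 = 2958 - 4096 = -1138.)

-1138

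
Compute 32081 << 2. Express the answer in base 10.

128324

32081 = 00111110101010001
shift left by 2 → 11111010101000100 = 128324
(equivalently, 32081 × 2^2 = 32081 × 4)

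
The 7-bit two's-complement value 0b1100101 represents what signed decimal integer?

-27

pattern = 1100101 (MSB is 1 ⇒ negative)
Invert: 0011010, add 1 → 0011011 = 27, so the value is -27.
(Equivalently: 101 - 2^7 = 101 - 128 = -27.)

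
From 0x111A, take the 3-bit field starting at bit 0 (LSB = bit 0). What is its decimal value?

2

v = 1000100011010
Shift right by 0: 1000100011010
Mask low 3 bits: 010 = 2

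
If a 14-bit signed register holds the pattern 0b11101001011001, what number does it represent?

-1447

pattern = 11101001011001 (MSB is 1 ⇒ negative)
Invert: 00010110100110, add 1 → 00010110100111 = 1447, so the value is -1447.
(Equivalently: 14937 - 2^14 = 14937 - 16384 = -1447.)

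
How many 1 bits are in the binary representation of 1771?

8

1771 = 11011101011
Count the 1s: 1 + 1 + 1 + 1 + 1 + 1 + 1 + 1 = 8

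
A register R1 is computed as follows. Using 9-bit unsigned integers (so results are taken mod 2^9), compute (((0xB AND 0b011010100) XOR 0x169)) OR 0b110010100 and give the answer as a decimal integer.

0xB = 000001011
0b011010100 = 011010100
→ AND → 000000000 = 0
0x169 = 101101001
→ XOR → 101101001 = 361
0b110010100 = 110010100
→ OR → 111111101 = 509

509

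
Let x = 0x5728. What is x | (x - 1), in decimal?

x = 101011100101000 = 22312
x - 1 = 101011100100111
OR    = 101011100101111 = 22319
(x | (x - 1) sets all bits below the lowest set bit.)

22319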